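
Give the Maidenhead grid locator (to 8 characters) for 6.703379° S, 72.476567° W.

FI33sh21

Offset from 180°W / 90°S: lon 107.52343°, lat 83.29662°.
Field: 107.52343/20 → 5 → F, 83.29662/10 → 8 → I; chars FI.
Square: 7.52343/2 → 3, 3.29662/1 → 3; chars 33.
Subsquare: 1.52343/0.0833333 → 18 → s, 0.29662/0.0416667 → 7 → h; chars sh.
Extended square: 0.02343/0.00833333 → 2, 0.00495/0.00416667 → 1; chars 21.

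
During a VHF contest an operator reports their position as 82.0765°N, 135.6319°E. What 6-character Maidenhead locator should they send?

PR72tb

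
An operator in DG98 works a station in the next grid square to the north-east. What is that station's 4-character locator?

EG09

Longitude square 9; +1 → 10, wraps to 0, carry into field.
Longitude field D = 3; +1 → 4 = E.
Latitude square 8; +1 → 9.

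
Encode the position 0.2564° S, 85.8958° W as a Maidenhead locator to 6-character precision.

Shift to the Maidenhead origin (180°W, 90°S): lon 94.1042, lat 89.7436.
Field: lon ⌊94.1042/20⌋ = 4 → E; lat ⌊89.7436/10⌋ = 8 → I.
Square: lon ⌊14.1042/2⌋ = 7; lat ⌊9.7436/1⌋ = 9.
Subsquare: lon ⌊0.1042/0.0833333⌋ = 1 → b; lat ⌊0.7436/0.0416667⌋ = 17 → r.

EI79br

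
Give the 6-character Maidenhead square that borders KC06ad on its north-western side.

JC96xe

Longitude subsquare a = 0; −1 → -1, wraps to 23 = x, carry into square.
Longitude square 0; −1 → -1, wraps to 9, carry into field.
Longitude field K = 10; −1 → 9 = J.
Latitude subsquare d = 3; +1 → 4 = e.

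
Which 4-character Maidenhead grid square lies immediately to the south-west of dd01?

Longitude square 0; −1 → -1, wraps to 9, carry into field.
Longitude field D = 3; −1 → 2 = C.
Latitude square 1; −1 → 0.

CD90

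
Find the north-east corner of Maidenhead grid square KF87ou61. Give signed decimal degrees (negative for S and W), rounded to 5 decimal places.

Field K=10, F=5: +10·20° lon, +5·10° lat → SW at lon 20°, lat -40°.
Square 8, 7: +8·2° lon, +7·1° lat → SW at lon 36°, lat -33°.
Subsquare o=14, u=20: +14·0.0833333° lon, +20·0.0416667° lat → SW at lon 37.1667°, lat -32.1667°.
Extended square 6, 1: +6·0.00833333° lon, +1·0.00416667° lat → SW at lon 37.2167°, lat -32.1625°.
Cell spans 0.00833333° lon × 0.00416667° lat. NE corner is SW corner plus one full cell.
latitude -32.15833, longitude 37.22500.

-32.15833, 37.22500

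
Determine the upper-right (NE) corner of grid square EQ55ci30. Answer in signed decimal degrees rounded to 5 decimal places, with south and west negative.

Field E=4, Q=16: +4·20° lon, +16·10° lat → SW at lon -100°, lat 70°.
Square 5, 5: +5·2° lon, +5·1° lat → SW at lon -90°, lat 75°.
Subsquare c=2, i=8: +2·0.0833333° lon, +8·0.0416667° lat → SW at lon -89.8333°, lat 75.3333°.
Extended square 3, 0: +3·0.00833333° lon, +0·0.00416667° lat → SW at lon -89.8083°, lat 75.3333°.
Cell spans 0.00833333° lon × 0.00416667° lat. NE corner is SW corner plus one full cell.
latitude 75.33750, longitude -89.80000.

75.33750, -89.80000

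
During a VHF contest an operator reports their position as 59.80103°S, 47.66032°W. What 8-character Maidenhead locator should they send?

Shift to the Maidenhead origin (180°W, 90°S): lon 132.33968, lat 30.19897.
Field: lon ⌊132.33968/20⌋ = 6 → G; lat ⌊30.19897/10⌋ = 3 → D.
Square: lon ⌊12.33968/2⌋ = 6; lat ⌊0.19897/1⌋ = 0.
Subsquare: lon ⌊0.33968/0.0833333⌋ = 4 → e; lat ⌊0.19897/0.0416667⌋ = 4 → e.
Extended square: lon ⌊0.00635/0.00833333⌋ = 0; lat ⌊0.03230/0.00416667⌋ = 7.

GD60ee07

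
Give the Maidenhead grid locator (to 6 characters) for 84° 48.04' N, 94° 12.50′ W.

ER24vt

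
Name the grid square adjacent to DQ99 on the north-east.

Longitude square 9; +1 → 10, wraps to 0, carry into field.
Longitude field D = 3; +1 → 4 = E.
Latitude square 9; +1 → 10, wraps to 0, carry into field.
Latitude field Q = 16; +1 → 17 = R.

ER00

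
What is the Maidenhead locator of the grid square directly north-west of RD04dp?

Longitude subsquare d = 3; −1 → 2 = c.
Latitude subsquare p = 15; +1 → 16 = q.

RD04cq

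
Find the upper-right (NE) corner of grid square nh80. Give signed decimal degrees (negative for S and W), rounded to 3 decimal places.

Field N=13, H=7: +13·20° lon, +7·10° lat → SW at lon 80°, lat -20°.
Square 8, 0: +8·2° lon, +0·1° lat → SW at lon 96°, lat -20°.
Cell spans 2° lon × 1° lat. NE corner is SW corner plus one full cell.
latitude -19.000, longitude 98.000.

-19.000, 98.000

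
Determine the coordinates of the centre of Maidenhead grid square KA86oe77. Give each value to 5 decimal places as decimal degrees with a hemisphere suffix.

Field K=10, A=0: +10·20° lon, +0·10° lat → SW at lon 20°, lat -90°.
Square 8, 6: +8·2° lon, +6·1° lat → SW at lon 36°, lat -84°.
Subsquare o=14, e=4: +14·0.0833333° lon, +4·0.0416667° lat → SW at lon 37.1667°, lat -83.8333°.
Extended square 7, 7: +7·0.00833333° lon, +7·0.00416667° lat → SW at lon 37.225°, lat -83.8042°.
Cell spans 0.00833333° lon × 0.00416667° lat. Centre is SW corner plus half of each.
latitude 83.80208° S, longitude 37.22917° E.

83.80208° S, 37.22917° E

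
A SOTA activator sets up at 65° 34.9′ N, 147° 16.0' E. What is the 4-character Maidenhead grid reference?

QP35

Offset from 180°W / 90°S: lon 327.27°, lat 155.58°.
Field: 327.27/20 → 16 → Q, 155.58/10 → 15 → P; chars QP.
Square: 7.27/2 → 3, 5.58/1 → 5; chars 35.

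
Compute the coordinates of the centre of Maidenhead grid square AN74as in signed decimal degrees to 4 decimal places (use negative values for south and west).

44.7708, -165.9583

Field A=0, N=13: +0·20° lon, +13·10° lat → SW at lon -180°, lat 40°.
Square 7, 4: +7·2° lon, +4·1° lat → SW at lon -166°, lat 44°.
Subsquare a=0, s=18: +0·0.0833333° lon, +18·0.0416667° lat → SW at lon -166°, lat 44.75°.
Cell spans 0.0833333° lon × 0.0416667° lat. Centre is SW corner plus half of each.
latitude 44.7708, longitude -165.9583.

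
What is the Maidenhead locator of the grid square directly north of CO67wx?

CO68wa

Latitude subsquare x = 23; +1 → 24, wraps to 0 = a, carry into square.
Latitude square 7; +1 → 8.
The longitude characters are unchanged.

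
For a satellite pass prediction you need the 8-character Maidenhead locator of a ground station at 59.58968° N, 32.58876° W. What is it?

HO39qo91

Add 180° to longitude and 90° to latitude: 147.41124, 149.58968.
Field (20°×10°, letters A–R): 147.41124/20 → 7 → H, 149.58968/10 → 14 → O; chars HO.
Square (2°×1°, digits 0–9): 7.41124/2 → 3, 9.58968/1 → 9; chars 39.
Subsquare (5′×2.5′, letters a–x): 1.41124/0.0833333 → 16 → q, 0.58968/0.0416667 → 14 → o; chars qo.
Extended square (30″×15″, digits 0–9): 0.07791/0.00833333 → 9, 0.00635/0.00416667 → 1; chars 91.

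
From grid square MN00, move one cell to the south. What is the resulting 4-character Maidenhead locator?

MM09

Latitude square 0; −1 → -1, wraps to 9, carry into field.
Latitude field N = 13; −1 → 12 = M.
The longitude characters are unchanged.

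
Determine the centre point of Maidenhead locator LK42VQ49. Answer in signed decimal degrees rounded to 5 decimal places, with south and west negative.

Field L=11, K=10: +11·20° lon, +10·10° lat → SW at lon 40°, lat 10°.
Square 4, 2: +4·2° lon, +2·1° lat → SW at lon 48°, lat 12°.
Subsquare v=21, q=16: +21·0.0833333° lon, +16·0.0416667° lat → SW at lon 49.75°, lat 12.6667°.
Extended square 4, 9: +4·0.00833333° lon, +9·0.00416667° lat → SW at lon 49.7833°, lat 12.7042°.
Cell spans 0.00833333° lon × 0.00416667° lat. Centre is SW corner plus half of each.
latitude 12.70625, longitude 49.78750.

12.70625, 49.78750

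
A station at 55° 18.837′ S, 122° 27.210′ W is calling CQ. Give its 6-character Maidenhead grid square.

CD84sq

Add 180° to longitude and 90° to latitude: 57.5465, 34.6861.
Field (20°×10°, letters A–R): 57.5465/20 → 2 → C, 34.6861/10 → 3 → D; chars CD.
Square (2°×1°, digits 0–9): 17.5465/2 → 8, 4.6861/1 → 4; chars 84.
Subsquare (5′×2.5′, letters a–x): 1.5465/0.0833333 → 18 → s, 0.6861/0.0416667 → 16 → q; chars sq.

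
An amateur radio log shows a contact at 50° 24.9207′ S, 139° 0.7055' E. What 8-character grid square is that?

PD99mo10

Offset from 180°W / 90°S: lon 319.01176°, lat 39.58465°.
Field: lon ⌊319.01176/20⌋ = 15 → P; lat ⌊39.58465/10⌋ = 3 → D.
Square: lon ⌊19.01176/2⌋ = 9; lat ⌊9.58465/1⌋ = 9.
Subsquare: lon ⌊1.01176/0.0833333⌋ = 12 → m; lat ⌊0.58465/0.0416667⌋ = 14 → o.
Extended square: lon ⌊0.01176/0.00833333⌋ = 1; lat ⌊0.00132/0.00416667⌋ = 0.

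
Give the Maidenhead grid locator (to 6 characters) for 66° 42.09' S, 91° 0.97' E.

NC53mh

Offset from 180°W / 90°S: lon 271.0162°, lat 23.2985°.
Field (20°×10°, letters A–R): 271.0162/20 → 13 → N, 23.2985/10 → 2 → C; chars NC.
Square (2°×1°, digits 0–9): 11.0162/2 → 5, 3.2985/1 → 3; chars 53.
Subsquare (5′×2.5′, letters a–x): 1.0162/0.0833333 → 12 → m, 0.2985/0.0416667 → 7 → h; chars mh.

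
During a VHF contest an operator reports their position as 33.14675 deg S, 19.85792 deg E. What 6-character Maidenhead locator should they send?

JF96wu

Offset from 180°W / 90°S: lon 199.8579°, lat 56.8533°.
Field (20°×10°, letters A–R): 199.8579/20 → 9 → J, 56.8533/10 → 5 → F; chars JF.
Square (2°×1°, digits 0–9): 19.8579/2 → 9, 6.8533/1 → 6; chars 96.
Subsquare (5′×2.5′, letters a–x): 1.8579/0.0833333 → 22 → w, 0.8533/0.0416667 → 20 → u; chars wu.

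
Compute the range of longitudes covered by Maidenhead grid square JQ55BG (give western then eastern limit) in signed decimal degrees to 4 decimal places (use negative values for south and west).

Field J=9, Q=16: +9·20° lon, +16·10° lat → SW at lon 0°, lat 70°.
Square 5, 5: +5·2° lon, +5·1° lat → SW at lon 10°, lat 75°.
Subsquare b=1, g=6: +1·0.0833333° lon, +6·0.0416667° lat → SW at lon 10.0833°, lat 75.25°.
Cell spans 0.0833333° lon × 0.0416667° lat.
west 10.0833, east 10.1667.

10.0833, 10.1667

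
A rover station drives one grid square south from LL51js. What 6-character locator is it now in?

Latitude subsquare s = 18; −1 → 17 = r.
The longitude characters are unchanged.

LL51jr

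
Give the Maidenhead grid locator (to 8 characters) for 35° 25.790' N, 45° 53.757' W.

Add 180° to longitude and 90° to latitude: 134.10405, 125.42983.
Field: 134.10405/20 → 6 → G, 125.42983/10 → 12 → M; chars GM.
Square: 14.10405/2 → 7, 5.42983/1 → 5; chars 75.
Subsquare: 0.10405/0.0833333 → 1 → b, 0.42983/0.0416667 → 10 → k; chars bk.
Extended square: 0.02072/0.00833333 → 2, 0.01317/0.00416667 → 3; chars 23.

GM75bk23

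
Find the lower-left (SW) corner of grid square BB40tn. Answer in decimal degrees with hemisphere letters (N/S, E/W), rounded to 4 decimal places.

Field B=1, B=1: +1·20° lon, +1·10° lat → SW at lon -160°, lat -80°.
Square 4, 0: +4·2° lon, +0·1° lat → SW at lon -152°, lat -80°.
Subsquare t=19, n=13: +19·0.0833333° lon, +13·0.0416667° lat → SW at lon -150.417°, lat -79.4583°.
latitude 79.4583° S, longitude 150.4167° W.

79.4583° S, 150.4167° W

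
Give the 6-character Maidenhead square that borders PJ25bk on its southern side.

Latitude subsquare k = 10; −1 → 9 = j.
The longitude characters are unchanged.

PJ25bj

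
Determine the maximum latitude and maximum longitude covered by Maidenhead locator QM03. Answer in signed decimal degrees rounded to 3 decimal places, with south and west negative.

34.000, 142.000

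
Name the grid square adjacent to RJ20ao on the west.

Longitude subsquare a = 0; −1 → -1, wraps to 23 = x, carry into square.
Longitude square 2; −1 → 1.
The latitude characters are unchanged.

RJ10xo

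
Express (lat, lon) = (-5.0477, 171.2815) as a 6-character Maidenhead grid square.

RI54pw

Offset from 180°W / 90°S: lon 351.2815°, lat 84.9523°.
Field: 351.2815/20 → 17 → R, 84.9523/10 → 8 → I; chars RI.
Square: 11.2815/2 → 5, 4.9523/1 → 4; chars 54.
Subsquare: 1.2815/0.0833333 → 15 → p, 0.9523/0.0416667 → 22 → w; chars pw.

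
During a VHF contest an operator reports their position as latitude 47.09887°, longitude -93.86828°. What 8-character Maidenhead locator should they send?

EN37bc53

Add 180° to longitude and 90° to latitude: 86.13172, 137.09887.
Field: lon ⌊86.13172/20⌋ = 4 → E; lat ⌊137.09887/10⌋ = 13 → N.
Square: lon ⌊6.13172/2⌋ = 3; lat ⌊7.09887/1⌋ = 7.
Subsquare: lon ⌊0.13172/0.0833333⌋ = 1 → b; lat ⌊0.09887/0.0416667⌋ = 2 → c.
Extended square: lon ⌊0.04839/0.00833333⌋ = 5; lat ⌊0.01554/0.00416667⌋ = 3.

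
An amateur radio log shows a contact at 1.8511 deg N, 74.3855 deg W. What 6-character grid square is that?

FJ21tu

Add 180° to longitude and 90° to latitude: 105.6145, 91.8511.
Field (20°×10°, letters A–R): lon ⌊105.6145/20⌋ = 5 → F; lat ⌊91.8511/10⌋ = 9 → J.
Square (2°×1°, digits 0–9): lon ⌊5.6145/2⌋ = 2; lat ⌊1.8511/1⌋ = 1.
Subsquare (5′×2.5′, letters a–x): lon ⌊1.6145/0.0833333⌋ = 19 → t; lat ⌊0.8511/0.0416667⌋ = 20 → u.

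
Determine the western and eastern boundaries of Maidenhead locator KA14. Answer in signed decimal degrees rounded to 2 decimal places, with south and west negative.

22.00, 24.00

Field K=10, A=0: +10·20° lon, +0·10° lat → SW at lon 20°, lat -90°.
Square 1, 4: +1·2° lon, +4·1° lat → SW at lon 22°, lat -86°.
Cell spans 2° lon × 1° lat.
west 22.00, east 24.00.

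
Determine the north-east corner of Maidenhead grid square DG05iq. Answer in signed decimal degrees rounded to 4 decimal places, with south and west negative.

-24.2917, -119.2500

Field D=3, G=6: +3·20° lon, +6·10° lat → SW at lon -120°, lat -30°.
Square 0, 5: +0·2° lon, +5·1° lat → SW at lon -120°, lat -25°.
Subsquare i=8, q=16: +8·0.0833333° lon, +16·0.0416667° lat → SW at lon -119.333°, lat -24.3333°.
Cell spans 0.0833333° lon × 0.0416667° lat. NE corner is SW corner plus one full cell.
latitude -24.2917, longitude -119.2500.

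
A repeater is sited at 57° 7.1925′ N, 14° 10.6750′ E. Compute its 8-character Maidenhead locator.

JO77cc18

Add 180° to longitude and 90° to latitude: 194.17792, 147.11988.
Field (20°×10°, letters A–R): lon ⌊194.17792/20⌋ = 9 → J; lat ⌊147.11988/10⌋ = 14 → O.
Square (2°×1°, digits 0–9): lon ⌊14.17792/2⌋ = 7; lat ⌊7.11988/1⌋ = 7.
Subsquare (5′×2.5′, letters a–x): lon ⌊0.17792/0.0833333⌋ = 2 → c; lat ⌊0.11988/0.0416667⌋ = 2 → c.
Extended square (30″×15″, digits 0–9): lon ⌊0.01125/0.00833333⌋ = 1; lat ⌊0.03654/0.00416667⌋ = 8.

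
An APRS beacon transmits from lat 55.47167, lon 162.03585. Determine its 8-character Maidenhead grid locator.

Add 180° to longitude and 90° to latitude: 342.03585, 145.47167.
Field: lon ⌊342.03585/20⌋ = 17 → R; lat ⌊145.47167/10⌋ = 14 → O.
Square: lon ⌊2.03585/2⌋ = 1; lat ⌊5.47167/1⌋ = 5.
Subsquare: lon ⌊0.03585/0.0833333⌋ = 0 → a; lat ⌊0.47167/0.0416667⌋ = 11 → l.
Extended square: lon ⌊0.03585/0.00833333⌋ = 4; lat ⌊0.01334/0.00416667⌋ = 3.

RO15al43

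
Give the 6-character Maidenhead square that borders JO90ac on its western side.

JO80xc

Longitude subsquare a = 0; −1 → -1, wraps to 23 = x, carry into square.
Longitude square 9; −1 → 8.
The latitude characters are unchanged.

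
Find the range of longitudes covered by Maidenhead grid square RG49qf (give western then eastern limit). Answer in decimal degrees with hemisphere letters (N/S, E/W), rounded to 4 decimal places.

Field R=17, G=6: +17·20° lon, +6·10° lat → SW at lon 160°, lat -30°.
Square 4, 9: +4·2° lon, +9·1° lat → SW at lon 168°, lat -21°.
Subsquare q=16, f=5: +16·0.0833333° lon, +5·0.0416667° lat → SW at lon 169.333°, lat -20.7917°.
Cell spans 0.0833333° lon × 0.0416667° lat.
west 169.3333° E, east 169.4167° E.

169.3333° E, 169.4167° E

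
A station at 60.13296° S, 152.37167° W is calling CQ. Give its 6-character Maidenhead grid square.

BC39tu

Shift to the Maidenhead origin (180°W, 90°S): lon 27.6283, lat 29.8670.
Field: lon ⌊27.6283/20⌋ = 1 → B; lat ⌊29.8670/10⌋ = 2 → C.
Square: lon ⌊7.6283/2⌋ = 3; lat ⌊9.8670/1⌋ = 9.
Subsquare: lon ⌊1.6283/0.0833333⌋ = 19 → t; lat ⌊0.8670/0.0416667⌋ = 20 → u.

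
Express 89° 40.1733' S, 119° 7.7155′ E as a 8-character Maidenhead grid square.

OA90nh59

Offset from 180°W / 90°S: lon 299.12859°, lat 0.33044°.
Field: lon ⌊299.12859/20⌋ = 14 → O; lat ⌊0.33044/10⌋ = 0 → A.
Square: lon ⌊19.12859/2⌋ = 9; lat ⌊0.33044/1⌋ = 0.
Subsquare: lon ⌊1.12859/0.0833333⌋ = 13 → n; lat ⌊0.33044/0.0416667⌋ = 7 → h.
Extended square: lon ⌊0.04526/0.00833333⌋ = 5; lat ⌊0.03878/0.00416667⌋ = 9.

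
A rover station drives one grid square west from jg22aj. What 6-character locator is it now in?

JG12xj

Longitude subsquare a = 0; −1 → -1, wraps to 23 = x, carry into square.
Longitude square 2; −1 → 1.
The latitude characters are unchanged.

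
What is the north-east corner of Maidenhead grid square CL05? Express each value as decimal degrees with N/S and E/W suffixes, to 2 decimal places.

26.00° N, 138.00° W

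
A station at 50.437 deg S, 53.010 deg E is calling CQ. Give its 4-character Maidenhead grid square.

LD69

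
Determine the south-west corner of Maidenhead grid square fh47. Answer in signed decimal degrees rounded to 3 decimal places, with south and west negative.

-13.000, -72.000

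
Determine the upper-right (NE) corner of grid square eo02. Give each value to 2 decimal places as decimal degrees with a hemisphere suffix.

53.00° N, 98.00° W

Field E=4, O=14: +4·20° lon, +14·10° lat → SW at lon -100°, lat 50°.
Square 0, 2: +0·2° lon, +2·1° lat → SW at lon -100°, lat 52°.
Cell spans 2° lon × 1° lat. NE corner is SW corner plus one full cell.
latitude 53.00° N, longitude 98.00° W.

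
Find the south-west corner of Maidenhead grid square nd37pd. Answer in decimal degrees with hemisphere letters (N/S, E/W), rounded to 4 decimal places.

Field N=13, D=3: +13·20° lon, +3·10° lat → SW at lon 80°, lat -60°.
Square 3, 7: +3·2° lon, +7·1° lat → SW at lon 86°, lat -53°.
Subsquare p=15, d=3: +15·0.0833333° lon, +3·0.0416667° lat → SW at lon 87.25°, lat -52.875°.
latitude 52.8750° S, longitude 87.2500° E.

52.8750° S, 87.2500° E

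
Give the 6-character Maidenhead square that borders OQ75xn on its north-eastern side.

OQ85ao

Longitude subsquare x = 23; +1 → 24, wraps to 0 = a, carry into square.
Longitude square 7; +1 → 8.
Latitude subsquare n = 13; +1 → 14 = o.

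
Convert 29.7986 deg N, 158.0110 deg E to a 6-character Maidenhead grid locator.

Add 180° to longitude and 90° to latitude: 338.0110, 119.7986.
Field: lon ⌊338.0110/20⌋ = 16 → Q; lat ⌊119.7986/10⌋ = 11 → L.
Square: lon ⌊18.0110/2⌋ = 9; lat ⌊9.7986/1⌋ = 9.
Subsquare: lon ⌊0.0110/0.0833333⌋ = 0 → a; lat ⌊0.7986/0.0416667⌋ = 19 → t.

QL99at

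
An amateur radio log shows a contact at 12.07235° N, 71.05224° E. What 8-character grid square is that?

MK52mb67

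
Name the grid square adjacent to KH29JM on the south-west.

KH29il

Longitude subsquare j = 9; −1 → 8 = i.
Latitude subsquare m = 12; −1 → 11 = l.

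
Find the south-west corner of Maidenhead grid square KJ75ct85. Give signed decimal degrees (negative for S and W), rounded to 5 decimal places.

5.81250, 34.23333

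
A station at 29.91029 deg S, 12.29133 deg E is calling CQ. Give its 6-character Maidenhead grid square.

JG60dc

Offset from 180°W / 90°S: lon 192.2913°, lat 60.0897°.
Field (20°×10°, letters A–R): lon ⌊192.2913/20⌋ = 9 → J; lat ⌊60.0897/10⌋ = 6 → G.
Square (2°×1°, digits 0–9): lon ⌊12.2913/2⌋ = 6; lat ⌊0.0897/1⌋ = 0.
Subsquare (5′×2.5′, letters a–x): lon ⌊0.2913/0.0833333⌋ = 3 → d; lat ⌊0.0897/0.0416667⌋ = 2 → c.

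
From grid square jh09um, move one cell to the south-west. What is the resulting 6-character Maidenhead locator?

Longitude subsquare u = 20; −1 → 19 = t.
Latitude subsquare m = 12; −1 → 11 = l.

JH09tl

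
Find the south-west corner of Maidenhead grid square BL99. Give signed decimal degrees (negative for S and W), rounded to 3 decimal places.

29.000, -142.000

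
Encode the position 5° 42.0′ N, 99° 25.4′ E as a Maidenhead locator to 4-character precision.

NJ95

Shift to the Maidenhead origin (180°W, 90°S): lon 279.42, lat 95.70.
Field: 279.42/20 → 13 → N, 95.70/10 → 9 → J; chars NJ.
Square: 19.42/2 → 9, 5.70/1 → 5; chars 95.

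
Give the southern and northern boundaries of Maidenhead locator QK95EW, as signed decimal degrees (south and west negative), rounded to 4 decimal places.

Field Q=16, K=10: +16·20° lon, +10·10° lat → SW at lon 140°, lat 10°.
Square 9, 5: +9·2° lon, +5·1° lat → SW at lon 158°, lat 15°.
Subsquare e=4, w=22: +4·0.0833333° lon, +22·0.0416667° lat → SW at lon 158.333°, lat 15.9167°.
Cell spans 0.0833333° lon × 0.0416667° lat.
south 15.9167, north 15.9583.

15.9167, 15.9583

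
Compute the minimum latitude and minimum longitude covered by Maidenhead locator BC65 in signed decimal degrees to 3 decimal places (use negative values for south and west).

-65.000, -148.000

Field B=1, C=2: +1·20° lon, +2·10° lat → SW at lon -160°, lat -70°.
Square 6, 5: +6·2° lon, +5·1° lat → SW at lon -148°, lat -65°.
latitude -65.000, longitude -148.000.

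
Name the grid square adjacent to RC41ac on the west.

Longitude subsquare a = 0; −1 → -1, wraps to 23 = x, carry into square.
Longitude square 4; −1 → 3.
The latitude characters are unchanged.

RC31xc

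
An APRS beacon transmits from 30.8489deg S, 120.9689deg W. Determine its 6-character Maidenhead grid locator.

CF99md

Add 180° to longitude and 90° to latitude: 59.0311, 59.1511.
Field: lon ⌊59.0311/20⌋ = 2 → C; lat ⌊59.1511/10⌋ = 5 → F.
Square: lon ⌊19.0311/2⌋ = 9; lat ⌊9.1511/1⌋ = 9.
Subsquare: lon ⌊1.0311/0.0833333⌋ = 12 → m; lat ⌊0.1511/0.0416667⌋ = 3 → d.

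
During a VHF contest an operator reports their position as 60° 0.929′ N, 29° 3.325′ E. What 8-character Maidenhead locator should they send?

KP40ma63

Shift to the Maidenhead origin (180°W, 90°S): lon 209.05542, lat 150.01548.
Field: 209.05542/20 → 10 → K, 150.01548/10 → 15 → P; chars KP.
Square: 9.05542/2 → 4, 0.01548/1 → 0; chars 40.
Subsquare: 1.05542/0.0833333 → 12 → m, 0.01548/0.0416667 → 0 → a; chars ma.
Extended square: 0.05542/0.00833333 → 6, 0.01548/0.00416667 → 3; chars 63.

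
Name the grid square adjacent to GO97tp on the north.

Latitude subsquare p = 15; +1 → 16 = q.
The longitude characters are unchanged.

GO97tq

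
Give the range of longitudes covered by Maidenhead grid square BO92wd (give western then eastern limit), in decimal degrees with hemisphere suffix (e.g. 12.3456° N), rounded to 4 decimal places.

Field B=1, O=14: +1·20° lon, +14·10° lat → SW at lon -160°, lat 50°.
Square 9, 2: +9·2° lon, +2·1° lat → SW at lon -142°, lat 52°.
Subsquare w=22, d=3: +22·0.0833333° lon, +3·0.0416667° lat → SW at lon -140.167°, lat 52.125°.
Cell spans 0.0833333° lon × 0.0416667° lat.
west 140.1667° W, east 140.0833° W.

140.1667° W, 140.0833° W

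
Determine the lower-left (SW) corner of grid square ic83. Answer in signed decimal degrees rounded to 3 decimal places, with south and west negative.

Field I=8, C=2: +8·20° lon, +2·10° lat → SW at lon -20°, lat -70°.
Square 8, 3: +8·2° lon, +3·1° lat → SW at lon -4°, lat -67°.
latitude -67.000, longitude -4.000.

-67.000, -4.000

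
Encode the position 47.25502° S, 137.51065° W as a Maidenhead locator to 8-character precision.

CE12fr88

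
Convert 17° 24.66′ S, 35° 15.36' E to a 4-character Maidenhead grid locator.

Shift to the Maidenhead origin (180°W, 90°S): lon 215.26, lat 72.59.
Field: lon ⌊215.26/20⌋ = 10 → K; lat ⌊72.59/10⌋ = 7 → H.
Square: lon ⌊15.26/2⌋ = 7; lat ⌊2.59/1⌋ = 2.

KH72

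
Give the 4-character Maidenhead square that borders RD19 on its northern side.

Latitude square 9; +1 → 10, wraps to 0, carry into field.
Latitude field D = 3; +1 → 4 = E.
The longitude characters are unchanged.

RE10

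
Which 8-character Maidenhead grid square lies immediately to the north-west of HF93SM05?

HF93rm96

Longitude extended square 0; −1 → -1, wraps to 9, carry into subsquare.
Longitude subsquare s = 18; −1 → 17 = r.
Latitude extended square 5; +1 → 6.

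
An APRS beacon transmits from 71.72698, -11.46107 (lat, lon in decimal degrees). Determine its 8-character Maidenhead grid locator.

IQ41gr44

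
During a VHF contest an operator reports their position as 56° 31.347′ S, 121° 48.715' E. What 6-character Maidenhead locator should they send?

Add 180° to longitude and 90° to latitude: 301.8119, 33.4776.
Field: 301.8119/20 → 15 → P, 33.4776/10 → 3 → D; chars PD.
Square: 1.8119/2 → 0, 3.4776/1 → 3; chars 03.
Subsquare: 1.8119/0.0833333 → 21 → v, 0.4776/0.0416667 → 11 → l; chars vl.

PD03vl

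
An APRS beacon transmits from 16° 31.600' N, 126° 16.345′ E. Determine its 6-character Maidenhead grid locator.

PK36dm

Shift to the Maidenhead origin (180°W, 90°S): lon 306.2724, lat 106.5267.
Field: lon ⌊306.2724/20⌋ = 15 → P; lat ⌊106.5267/10⌋ = 10 → K.
Square: lon ⌊6.2724/2⌋ = 3; lat ⌊6.5267/1⌋ = 6.
Subsquare: lon ⌊0.2724/0.0833333⌋ = 3 → d; lat ⌊0.5267/0.0416667⌋ = 12 → m.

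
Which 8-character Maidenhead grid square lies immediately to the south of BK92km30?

BK92kl39

Latitude extended square 0; −1 → -1, wraps to 9, carry into subsquare.
Latitude subsquare m = 12; −1 → 11 = l.
The longitude characters are unchanged.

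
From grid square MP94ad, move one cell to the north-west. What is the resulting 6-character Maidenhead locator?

MP84xe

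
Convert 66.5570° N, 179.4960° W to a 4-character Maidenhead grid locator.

AP06

Offset from 180°W / 90°S: lon 0.50°, lat 156.56°.
Field: lon ⌊0.50/20⌋ = 0 → A; lat ⌊156.56/10⌋ = 15 → P.
Square: lon ⌊0.50/2⌋ = 0; lat ⌊6.56/1⌋ = 6.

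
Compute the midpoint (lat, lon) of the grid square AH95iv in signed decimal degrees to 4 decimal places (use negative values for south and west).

Field A=0, H=7: +0·20° lon, +7·10° lat → SW at lon -180°, lat -20°.
Square 9, 5: +9·2° lon, +5·1° lat → SW at lon -162°, lat -15°.
Subsquare i=8, v=21: +8·0.0833333° lon, +21·0.0416667° lat → SW at lon -161.333°, lat -14.125°.
Cell spans 0.0833333° lon × 0.0416667° lat. Centre is SW corner plus half of each.
latitude -14.1042, longitude -161.2917.

-14.1042, -161.2917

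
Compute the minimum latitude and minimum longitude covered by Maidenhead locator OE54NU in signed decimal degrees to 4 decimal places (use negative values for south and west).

Field O=14, E=4: +14·20° lon, +4·10° lat → SW at lon 100°, lat -50°.
Square 5, 4: +5·2° lon, +4·1° lat → SW at lon 110°, lat -46°.
Subsquare n=13, u=20: +13·0.0833333° lon, +20·0.0416667° lat → SW at lon 111.083°, lat -45.1667°.
latitude -45.1667, longitude 111.0833.

-45.1667, 111.0833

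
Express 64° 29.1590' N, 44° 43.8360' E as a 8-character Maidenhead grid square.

Add 180° to longitude and 90° to latitude: 224.73060, 154.48598.
Field: 224.73060/20 → 11 → L, 154.48598/10 → 15 → P; chars LP.
Square: 4.73060/2 → 2, 4.48598/1 → 4; chars 24.
Subsquare: 0.73060/0.0833333 → 8 → i, 0.48598/0.0416667 → 11 → l; chars il.
Extended square: 0.06393/0.00833333 → 7, 0.02765/0.00416667 → 6; chars 76.

LP24il76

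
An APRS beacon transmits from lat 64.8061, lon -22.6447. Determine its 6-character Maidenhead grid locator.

HP84qt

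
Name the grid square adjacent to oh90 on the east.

Longitude square 9; +1 → 10, wraps to 0, carry into field.
Longitude field O = 14; +1 → 15 = P.
The latitude characters are unchanged.

PH00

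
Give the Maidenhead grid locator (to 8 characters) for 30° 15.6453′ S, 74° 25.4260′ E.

MF79fr07

Add 180° to longitude and 90° to latitude: 254.42377, 59.73924.
Field: lon ⌊254.42377/20⌋ = 12 → M; lat ⌊59.73924/10⌋ = 5 → F.
Square: lon ⌊14.42377/2⌋ = 7; lat ⌊9.73924/1⌋ = 9.
Subsquare: lon ⌊0.42377/0.0833333⌋ = 5 → f; lat ⌊0.73924/0.0416667⌋ = 17 → r.
Extended square: lon ⌊0.00710/0.00833333⌋ = 0; lat ⌊0.03091/0.00416667⌋ = 7.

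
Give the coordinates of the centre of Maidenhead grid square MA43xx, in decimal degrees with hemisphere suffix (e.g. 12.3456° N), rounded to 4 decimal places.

86.0208° S, 69.9583° E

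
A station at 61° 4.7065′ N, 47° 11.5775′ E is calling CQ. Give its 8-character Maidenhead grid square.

Add 180° to longitude and 90° to latitude: 227.19296, 151.07844.
Field (20°×10°, letters A–R): lon ⌊227.19296/20⌋ = 11 → L; lat ⌊151.07844/10⌋ = 15 → P.
Square (2°×1°, digits 0–9): lon ⌊7.19296/2⌋ = 3; lat ⌊1.07844/1⌋ = 1.
Subsquare (5′×2.5′, letters a–x): lon ⌊1.19296/0.0833333⌋ = 14 → o; lat ⌊0.07844/0.0416667⌋ = 1 → b.
Extended square (30″×15″, digits 0–9): lon ⌊0.02629/0.00833333⌋ = 3; lat ⌊0.03677/0.00416667⌋ = 8.

LP31ob38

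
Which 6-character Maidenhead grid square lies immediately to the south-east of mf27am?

MF27bl

Longitude subsquare a = 0; +1 → 1 = b.
Latitude subsquare m = 12; −1 → 11 = l.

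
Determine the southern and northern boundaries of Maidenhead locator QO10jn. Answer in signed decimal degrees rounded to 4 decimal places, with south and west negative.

50.5417, 50.5833

Field Q=16, O=14: +16·20° lon, +14·10° lat → SW at lon 140°, lat 50°.
Square 1, 0: +1·2° lon, +0·1° lat → SW at lon 142°, lat 50°.
Subsquare j=9, n=13: +9·0.0833333° lon, +13·0.0416667° lat → SW at lon 142.75°, lat 50.5417°.
Cell spans 0.0833333° lon × 0.0416667° lat.
south 50.5417, north 50.5833.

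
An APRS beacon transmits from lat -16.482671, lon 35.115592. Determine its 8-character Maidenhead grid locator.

KH73nm34

Shift to the Maidenhead origin (180°W, 90°S): lon 215.11559, lat 73.51733.
Field: 215.11559/20 → 10 → K, 73.51733/10 → 7 → H; chars KH.
Square: 15.11559/2 → 7, 3.51733/1 → 3; chars 73.
Subsquare: 1.11559/0.0833333 → 13 → n, 0.51733/0.0416667 → 12 → m; chars nm.
Extended square: 0.03226/0.00833333 → 3, 0.01733/0.00416667 → 4; chars 34.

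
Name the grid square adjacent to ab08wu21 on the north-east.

Longitude extended square 2; +1 → 3.
Latitude extended square 1; +1 → 2.

AB08wu32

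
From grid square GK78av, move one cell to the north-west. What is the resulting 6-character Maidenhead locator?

GK68xw

Longitude subsquare a = 0; −1 → -1, wraps to 23 = x, carry into square.
Longitude square 7; −1 → 6.
Latitude subsquare v = 21; +1 → 22 = w.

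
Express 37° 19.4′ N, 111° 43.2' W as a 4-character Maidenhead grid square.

Offset from 180°W / 90°S: lon 68.28°, lat 127.32°.
Field (20°×10°, letters A–R): lon ⌊68.28/20⌋ = 3 → D; lat ⌊127.32/10⌋ = 12 → M.
Square (2°×1°, digits 0–9): lon ⌊8.28/2⌋ = 4; lat ⌊7.32/1⌋ = 7.

DM47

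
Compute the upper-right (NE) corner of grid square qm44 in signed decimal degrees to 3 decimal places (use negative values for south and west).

35.000, 150.000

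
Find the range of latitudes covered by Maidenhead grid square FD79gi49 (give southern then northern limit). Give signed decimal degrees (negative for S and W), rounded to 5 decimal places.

Field F=5, D=3: +5·20° lon, +3·10° lat → SW at lon -80°, lat -60°.
Square 7, 9: +7·2° lon, +9·1° lat → SW at lon -66°, lat -51°.
Subsquare g=6, i=8: +6·0.0833333° lon, +8·0.0416667° lat → SW at lon -65.5°, lat -50.6667°.
Extended square 4, 9: +4·0.00833333° lon, +9·0.00416667° lat → SW at lon -65.4667°, lat -50.6292°.
Cell spans 0.00833333° lon × 0.00416667° lat.
south -50.62917, north -50.62500.

-50.62917, -50.62500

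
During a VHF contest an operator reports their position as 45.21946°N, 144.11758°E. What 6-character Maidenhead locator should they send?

Add 180° to longitude and 90° to latitude: 324.1176, 135.2195.
Field: lon ⌊324.1176/20⌋ = 16 → Q; lat ⌊135.2195/10⌋ = 13 → N.
Square: lon ⌊4.1176/2⌋ = 2; lat ⌊5.2195/1⌋ = 5.
Subsquare: lon ⌊0.1176/0.0833333⌋ = 1 → b; lat ⌊0.2195/0.0416667⌋ = 5 → f.

QN25bf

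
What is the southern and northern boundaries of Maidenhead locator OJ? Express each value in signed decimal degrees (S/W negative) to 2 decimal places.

0.00, 10.00

Field O=14, J=9: +14·20° lon, +9·10° lat → SW at lon 100°, lat 0°.
Cell spans 20° lon × 10° lat.
south 0.00, north 10.00.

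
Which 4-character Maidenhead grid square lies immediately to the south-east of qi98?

RI07

Longitude square 9; +1 → 10, wraps to 0, carry into field.
Longitude field Q = 16; +1 → 17 = R.
Latitude square 8; −1 → 7.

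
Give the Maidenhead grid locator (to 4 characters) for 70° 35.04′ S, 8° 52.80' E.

JB49

Offset from 180°W / 90°S: lon 188.88°, lat 19.42°.
Field (20°×10°, letters A–R): 188.88/20 → 9 → J, 19.42/10 → 1 → B; chars JB.
Square (2°×1°, digits 0–9): 8.88/2 → 4, 9.42/1 → 9; chars 49.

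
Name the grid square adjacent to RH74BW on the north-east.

RH74cx

Longitude subsquare b = 1; +1 → 2 = c.
Latitude subsquare w = 22; +1 → 23 = x.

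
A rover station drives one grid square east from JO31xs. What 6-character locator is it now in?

JO41as

Longitude subsquare x = 23; +1 → 24, wraps to 0 = a, carry into square.
Longitude square 3; +1 → 4.
The latitude characters are unchanged.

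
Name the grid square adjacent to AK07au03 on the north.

AK07au04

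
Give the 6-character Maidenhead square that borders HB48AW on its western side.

HB38xw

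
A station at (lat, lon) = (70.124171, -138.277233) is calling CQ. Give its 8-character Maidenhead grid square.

Shift to the Maidenhead origin (180°W, 90°S): lon 41.72277, lat 160.12417.
Field (20°×10°, letters A–R): lon ⌊41.72277/20⌋ = 2 → C; lat ⌊160.12417/10⌋ = 16 → Q.
Square (2°×1°, digits 0–9): lon ⌊1.72277/2⌋ = 0; lat ⌊0.12417/1⌋ = 0.
Subsquare (5′×2.5′, letters a–x): lon ⌊1.72277/0.0833333⌋ = 20 → u; lat ⌊0.12417/0.0416667⌋ = 2 → c.
Extended square (30″×15″, digits 0–9): lon ⌊0.05610/0.00833333⌋ = 6; lat ⌊0.04084/0.00416667⌋ = 9.

CQ00uc69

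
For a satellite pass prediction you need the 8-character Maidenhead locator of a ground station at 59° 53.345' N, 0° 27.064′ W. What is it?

Add 180° to longitude and 90° to latitude: 179.54893, 149.88908.
Field (20°×10°, letters A–R): 179.54893/20 → 8 → I, 149.88908/10 → 14 → O; chars IO.
Square (2°×1°, digits 0–9): 19.54893/2 → 9, 9.88908/1 → 9; chars 99.
Subsquare (5′×2.5′, letters a–x): 1.54893/0.0833333 → 18 → s, 0.88908/0.0416667 → 21 → v; chars sv.
Extended square (30″×15″, digits 0–9): 0.04893/0.00833333 → 5, 0.01408/0.00416667 → 3; chars 53.

IO99sv53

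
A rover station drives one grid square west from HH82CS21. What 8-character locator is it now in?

HH82cs11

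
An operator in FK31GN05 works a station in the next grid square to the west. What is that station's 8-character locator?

Longitude extended square 0; −1 → -1, wraps to 9, carry into subsquare.
Longitude subsquare g = 6; −1 → 5 = f.
The latitude characters are unchanged.

FK31fn95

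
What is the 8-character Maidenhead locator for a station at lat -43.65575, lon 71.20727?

ME56oi42

Add 180° to longitude and 90° to latitude: 251.20727, 46.34425.
Field: 251.20727/20 → 12 → M, 46.34425/10 → 4 → E; chars ME.
Square: 11.20727/2 → 5, 6.34425/1 → 6; chars 56.
Subsquare: 1.20727/0.0833333 → 14 → o, 0.34425/0.0416667 → 8 → i; chars oi.
Extended square: 0.04060/0.00833333 → 4, 0.01092/0.00416667 → 2; chars 42.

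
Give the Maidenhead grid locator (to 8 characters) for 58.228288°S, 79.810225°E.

Shift to the Maidenhead origin (180°W, 90°S): lon 259.81023, lat 31.77171.
Field (20°×10°, letters A–R): lon ⌊259.81023/20⌋ = 12 → M; lat ⌊31.77171/10⌋ = 3 → D.
Square (2°×1°, digits 0–9): lon ⌊19.81023/2⌋ = 9; lat ⌊1.77171/1⌋ = 1.
Subsquare (5′×2.5′, letters a–x): lon ⌊1.81023/0.0833333⌋ = 21 → v; lat ⌊0.77171/0.0416667⌋ = 18 → s.
Extended square (30″×15″, digits 0–9): lon ⌊0.06023/0.00833333⌋ = 7; lat ⌊0.02171/0.00416667⌋ = 5.

MD91vs75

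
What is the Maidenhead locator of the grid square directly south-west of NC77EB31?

NC77eb20

Longitude extended square 3; −1 → 2.
Latitude extended square 1; −1 → 0.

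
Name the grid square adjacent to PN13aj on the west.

PN03xj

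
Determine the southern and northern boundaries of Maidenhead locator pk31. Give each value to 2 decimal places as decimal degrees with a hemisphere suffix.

11.00° N, 12.00° N

Field P=15, K=10: +15·20° lon, +10·10° lat → SW at lon 120°, lat 10°.
Square 3, 1: +3·2° lon, +1·1° lat → SW at lon 126°, lat 11°.
Cell spans 2° lon × 1° lat.
south 11.00° N, north 12.00° N.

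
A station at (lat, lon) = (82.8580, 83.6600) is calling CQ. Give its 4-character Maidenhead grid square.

NR12

Add 180° to longitude and 90° to latitude: 263.66, 172.86.
Field: lon ⌊263.66/20⌋ = 13 → N; lat ⌊172.86/10⌋ = 17 → R.
Square: lon ⌊3.66/2⌋ = 1; lat ⌊2.86/1⌋ = 2.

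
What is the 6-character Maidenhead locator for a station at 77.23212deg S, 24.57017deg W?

HB72rs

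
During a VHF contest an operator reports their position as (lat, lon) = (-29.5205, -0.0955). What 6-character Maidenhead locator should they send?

Offset from 180°W / 90°S: lon 179.9045°, lat 60.4795°.
Field: lon ⌊179.9045/20⌋ = 8 → I; lat ⌊60.4795/10⌋ = 6 → G.
Square: lon ⌊19.9045/2⌋ = 9; lat ⌊0.4795/1⌋ = 0.
Subsquare: lon ⌊1.9045/0.0833333⌋ = 22 → w; lat ⌊0.4795/0.0416667⌋ = 11 → l.

IG90wl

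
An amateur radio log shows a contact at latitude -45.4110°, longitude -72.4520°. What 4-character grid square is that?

Offset from 180°W / 90°S: lon 107.55°, lat 44.59°.
Field: lon ⌊107.55/20⌋ = 5 → F; lat ⌊44.59/10⌋ = 4 → E.
Square: lon ⌊7.55/2⌋ = 3; lat ⌊4.59/1⌋ = 4.

FE34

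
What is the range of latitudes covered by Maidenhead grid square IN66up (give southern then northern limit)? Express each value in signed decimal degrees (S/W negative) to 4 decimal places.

46.6250, 46.6667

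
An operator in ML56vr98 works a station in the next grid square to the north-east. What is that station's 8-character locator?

Longitude extended square 9; +1 → 10, wraps to 0, carry into subsquare.
Longitude subsquare v = 21; +1 → 22 = w.
Latitude extended square 8; +1 → 9.

ML56wr09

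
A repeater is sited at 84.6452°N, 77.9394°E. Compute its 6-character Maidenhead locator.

Shift to the Maidenhead origin (180°W, 90°S): lon 257.9394, lat 174.6452.
Field: 257.9394/20 → 12 → M, 174.6452/10 → 17 → R; chars MR.
Square: 17.9394/2 → 8, 4.6452/1 → 4; chars 84.
Subsquare: 1.9394/0.0833333 → 23 → x, 0.6452/0.0416667 → 15 → p; chars xp.

MR84xp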